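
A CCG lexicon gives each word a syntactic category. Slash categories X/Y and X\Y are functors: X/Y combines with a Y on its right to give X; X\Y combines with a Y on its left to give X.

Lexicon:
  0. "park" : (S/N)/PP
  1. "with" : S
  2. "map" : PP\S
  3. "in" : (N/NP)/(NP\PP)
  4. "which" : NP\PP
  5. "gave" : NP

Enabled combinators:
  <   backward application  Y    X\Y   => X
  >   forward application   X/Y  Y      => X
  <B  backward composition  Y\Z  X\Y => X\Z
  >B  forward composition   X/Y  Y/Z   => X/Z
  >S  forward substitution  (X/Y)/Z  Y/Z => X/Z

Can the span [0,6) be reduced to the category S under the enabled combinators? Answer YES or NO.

YES

[0,6] S   >
  [0,3] S/N   >
    [0,1] "park" : (S/N)/PP
    [1,3] PP   <
      [1,2] "with" : S
      [2,3] "map" : PP\S
  [3,6] N   >
    [3,5] N/NP   >
      [3,4] "in" : (N/NP)/(NP\PP)
      [4,5] "which" : NP\PP
    [5,6] "gave" : NP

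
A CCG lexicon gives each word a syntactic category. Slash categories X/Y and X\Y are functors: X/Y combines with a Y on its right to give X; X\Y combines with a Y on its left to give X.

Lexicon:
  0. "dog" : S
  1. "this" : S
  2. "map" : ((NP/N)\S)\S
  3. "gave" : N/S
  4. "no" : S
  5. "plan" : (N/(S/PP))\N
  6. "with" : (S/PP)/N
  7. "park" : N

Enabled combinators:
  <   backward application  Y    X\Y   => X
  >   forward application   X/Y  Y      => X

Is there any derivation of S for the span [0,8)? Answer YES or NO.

NO

S S ((NP/N)\S)\S N/S S (N/(S/PP))\N (S/PP)/N N
CKY chart[0,8] = {NP}; S ∉ chart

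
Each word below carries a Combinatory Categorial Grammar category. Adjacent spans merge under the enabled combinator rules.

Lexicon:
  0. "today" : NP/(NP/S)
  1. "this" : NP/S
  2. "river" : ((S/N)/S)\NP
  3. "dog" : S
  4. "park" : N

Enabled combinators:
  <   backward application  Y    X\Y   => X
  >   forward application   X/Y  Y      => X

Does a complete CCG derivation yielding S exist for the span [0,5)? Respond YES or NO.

YES

[0,5] S   >
  [0,4] S/N   >
    [0,3] (S/N)/S   <
      [0,2] NP   >
        [0,1] "today" : NP/(NP/S)
        [1,2] "this" : NP/S
      [2,3] "river" : ((S/N)/S)\NP
    [3,4] "dog" : S
  [4,5] "park" : N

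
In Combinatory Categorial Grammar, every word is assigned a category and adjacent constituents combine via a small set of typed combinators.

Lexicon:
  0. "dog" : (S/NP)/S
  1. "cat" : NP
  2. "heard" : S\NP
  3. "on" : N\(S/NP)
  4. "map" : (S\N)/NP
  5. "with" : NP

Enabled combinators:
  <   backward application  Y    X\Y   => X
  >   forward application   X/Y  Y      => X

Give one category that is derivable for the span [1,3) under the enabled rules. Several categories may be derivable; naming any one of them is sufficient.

[0,6] S   <
  [0,4] N   <
    [0,3] S/NP   >
      [0,1] "dog" : (S/NP)/S
      [1,3] S   <
        [1,2] "cat" : NP
        [2,3] "heard" : S\NP
    [3,4] "on" : N\(S/NP)
  [4,6] S\N   >
    [4,5] "map" : (S\N)/NP
    [5,6] "with" : NP

S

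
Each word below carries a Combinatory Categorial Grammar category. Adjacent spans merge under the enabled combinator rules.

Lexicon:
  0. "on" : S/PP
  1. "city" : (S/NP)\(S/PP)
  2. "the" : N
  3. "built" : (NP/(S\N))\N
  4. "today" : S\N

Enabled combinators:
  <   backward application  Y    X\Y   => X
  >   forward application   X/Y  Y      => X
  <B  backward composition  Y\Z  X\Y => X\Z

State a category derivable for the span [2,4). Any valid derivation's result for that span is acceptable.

NP/(S\N)

[0,5] S   >
  [0,2] S/NP   <
    [0,1] "on" : S/PP
    [1,2] "city" : (S/NP)\(S/PP)
  [2,5] NP   >
    [2,4] NP/(S\N)   <
      [2,3] "the" : N
      [3,4] "built" : (NP/(S\N))\N
    [4,5] "today" : S\N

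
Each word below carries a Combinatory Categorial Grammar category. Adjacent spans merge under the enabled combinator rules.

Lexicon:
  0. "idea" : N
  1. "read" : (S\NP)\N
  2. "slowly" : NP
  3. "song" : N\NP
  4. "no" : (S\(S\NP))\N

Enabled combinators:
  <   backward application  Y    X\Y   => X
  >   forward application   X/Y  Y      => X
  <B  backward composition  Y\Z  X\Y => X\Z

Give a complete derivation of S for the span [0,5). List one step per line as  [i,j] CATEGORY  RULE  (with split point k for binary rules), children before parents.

[0,1] N  lex  "idea"
[1,2] (S\NP)\N  lex  "read"
[0,2] S\NP  <  k=1
[2,3] NP  lex  "slowly"
[3,4] N\NP  lex  "song"
[2,4] N  <  k=3
[4,5] (S\(S\NP))\N  lex  "no"
[2,5] S\(S\NP)  <  k=4
[0,5] S  <  k=2

[0,5] S   <
  [0,2] S\NP   <
    [0,1] "idea" : N
    [1,2] "read" : (S\NP)\N
  [2,5] S\(S\NP)   <
    [2,4] N   <
      [2,3] "slowly" : NP
      [3,4] "song" : N\NP
    [4,5] "no" : (S\(S\NP))\N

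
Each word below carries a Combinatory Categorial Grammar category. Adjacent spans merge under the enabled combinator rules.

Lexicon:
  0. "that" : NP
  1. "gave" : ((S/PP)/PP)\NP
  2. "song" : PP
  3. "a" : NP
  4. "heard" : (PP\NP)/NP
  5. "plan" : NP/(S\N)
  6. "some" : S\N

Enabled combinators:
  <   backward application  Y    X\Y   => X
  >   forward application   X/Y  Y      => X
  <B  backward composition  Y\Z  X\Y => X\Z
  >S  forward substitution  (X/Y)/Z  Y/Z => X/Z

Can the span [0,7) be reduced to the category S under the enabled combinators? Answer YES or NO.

YES

[0,7] S   >
  [0,3] S/PP   >
    [0,2] (S/PP)/PP   <
      [0,1] "that" : NP
      [1,2] "gave" : ((S/PP)/PP)\NP
    [2,3] "song" : PP
  [3,7] PP   <
    [3,4] "a" : NP
    [4,7] PP\NP   >
      [4,5] "heard" : (PP\NP)/NP
      [5,7] NP   >
        [5,6] "plan" : NP/(S\N)
        [6,7] "some" : S\N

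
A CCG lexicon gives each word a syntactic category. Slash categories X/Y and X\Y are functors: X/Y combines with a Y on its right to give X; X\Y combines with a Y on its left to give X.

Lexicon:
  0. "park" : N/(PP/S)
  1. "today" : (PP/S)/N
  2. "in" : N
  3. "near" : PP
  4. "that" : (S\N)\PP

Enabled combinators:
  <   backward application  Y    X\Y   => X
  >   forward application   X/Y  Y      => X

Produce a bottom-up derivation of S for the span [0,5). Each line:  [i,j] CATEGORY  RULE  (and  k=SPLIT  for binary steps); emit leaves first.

[0,1] N/(PP/S)  lex  "park"
[1,2] (PP/S)/N  lex  "today"
[2,3] N  lex  "in"
[1,3] PP/S  >  k=2
[0,3] N  >  k=1
[3,4] PP  lex  "near"
[4,5] (S\N)\PP  lex  "that"
[3,5] S\N  <  k=4
[0,5] S  <  k=3

[0,5] S   <
  [0,3] N   >
    [0,1] "park" : N/(PP/S)
    [1,3] PP/S   >
      [1,2] "today" : (PP/S)/N
      [2,3] "in" : N
  [3,5] S\N   <
    [3,4] "near" : PP
    [4,5] "that" : (S\N)\PP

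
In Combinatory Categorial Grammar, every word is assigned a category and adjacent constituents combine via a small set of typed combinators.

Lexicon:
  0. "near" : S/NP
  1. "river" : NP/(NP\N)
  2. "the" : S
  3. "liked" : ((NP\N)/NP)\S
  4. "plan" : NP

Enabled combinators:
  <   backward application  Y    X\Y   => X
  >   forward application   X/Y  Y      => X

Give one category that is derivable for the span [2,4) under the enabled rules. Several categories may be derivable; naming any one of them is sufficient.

[0,5] S   >
  [0,1] "near" : S/NP
  [1,5] NP   >
    [1,2] "river" : NP/(NP\N)
    [2,5] NP\N   >
      [2,4] (NP\N)/NP   <
        [2,3] "the" : S
        [3,4] "liked" : ((NP\N)/NP)\S
      [4,5] "plan" : NP

(NP\N)/NP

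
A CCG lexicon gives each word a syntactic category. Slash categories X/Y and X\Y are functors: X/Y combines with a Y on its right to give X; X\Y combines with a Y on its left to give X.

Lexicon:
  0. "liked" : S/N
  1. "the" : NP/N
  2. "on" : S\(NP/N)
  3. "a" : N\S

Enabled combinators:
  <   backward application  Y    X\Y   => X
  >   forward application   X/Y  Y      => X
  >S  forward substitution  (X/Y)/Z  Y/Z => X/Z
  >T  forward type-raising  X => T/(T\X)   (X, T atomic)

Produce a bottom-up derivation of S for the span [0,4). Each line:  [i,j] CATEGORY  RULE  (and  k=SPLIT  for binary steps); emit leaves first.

[0,1] S/N  lex  "liked"
[1,2] NP/N  lex  "the"
[2,3] S\(NP/N)  lex  "on"
[1,3] S  <  k=2
[3,4] N\S  lex  "a"
[1,4] N  <  k=3
[0,4] S  >  k=1

[0,4] S   >
  [0,1] "liked" : S/N
  [1,4] N   <
    [1,3] S   <
      [1,2] "the" : NP/N
      [2,3] "on" : S\(NP/N)
    [3,4] "a" : N\S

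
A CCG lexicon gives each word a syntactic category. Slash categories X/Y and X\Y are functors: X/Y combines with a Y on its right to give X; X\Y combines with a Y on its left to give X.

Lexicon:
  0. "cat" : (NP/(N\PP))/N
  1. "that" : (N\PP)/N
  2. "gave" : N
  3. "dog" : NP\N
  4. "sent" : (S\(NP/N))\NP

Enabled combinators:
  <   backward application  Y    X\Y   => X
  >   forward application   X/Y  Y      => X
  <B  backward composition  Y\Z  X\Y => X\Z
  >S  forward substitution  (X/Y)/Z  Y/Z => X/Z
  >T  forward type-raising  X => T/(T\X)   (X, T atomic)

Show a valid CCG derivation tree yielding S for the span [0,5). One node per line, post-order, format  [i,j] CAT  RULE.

[0,1] (NP/(N\PP))/N  lex  "cat"
[1,2] (N\PP)/N  lex  "that"
[0,2] NP/N  >S  k=1
[2,3] N  lex  "gave"
[3,4] NP\N  lex  "dog"
[2,4] NP  <  k=3
[4,5] (S\(NP/N))\NP  lex  "sent"
[2,5] S\(NP/N)  <  k=4
[0,5] S  <  k=2

[0,5] S   <
  [0,2] NP/N   >S
    [0,1] "cat" : (NP/(N\PP))/N
    [1,2] "that" : (N\PP)/N
  [2,5] S\(NP/N)   <
    [2,4] NP   <
      [2,3] "gave" : N
      [3,4] "dog" : NP\N
    [4,5] "sent" : (S\(NP/N))\NP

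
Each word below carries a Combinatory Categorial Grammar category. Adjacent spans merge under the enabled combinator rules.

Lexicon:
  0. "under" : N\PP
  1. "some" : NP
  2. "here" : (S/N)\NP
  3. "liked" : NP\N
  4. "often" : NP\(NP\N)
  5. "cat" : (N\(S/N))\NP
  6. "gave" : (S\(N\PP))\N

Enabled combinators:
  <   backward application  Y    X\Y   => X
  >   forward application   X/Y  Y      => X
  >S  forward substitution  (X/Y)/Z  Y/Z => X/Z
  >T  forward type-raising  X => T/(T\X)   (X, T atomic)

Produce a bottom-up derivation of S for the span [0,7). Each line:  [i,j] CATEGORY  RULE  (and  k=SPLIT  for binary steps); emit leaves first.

[0,7] S   <
  [0,1] "under" : N\PP
  [1,7] S\(N\PP)   <
    [1,6] N   <
      [1,3] S/N   <
        [1,2] "some" : NP
        [2,3] "here" : (S/N)\NP
      [3,6] N\(S/N)   <
        [3,5] NP   <
          [3,4] "liked" : NP\N
          [4,5] "often" : NP\(NP\N)
        [5,6] "cat" : (N\(S/N))\NP
    [6,7] "gave" : (S\(N\PP))\N

[0,1] N\PP  lex  "under"
[1,2] NP  lex  "some"
[2,3] (S/N)\NP  lex  "here"
[1,3] S/N  <  k=2
[3,4] NP\N  lex  "liked"
[4,5] NP\(NP\N)  lex  "often"
[3,5] NP  <  k=4
[5,6] (N\(S/N))\NP  lex  "cat"
[3,6] N\(S/N)  <  k=5
[1,6] N  <  k=3
[6,7] (S\(N\PP))\N  lex  "gave"
[1,7] S\(N\PP)  <  k=6
[0,7] S  <  k=1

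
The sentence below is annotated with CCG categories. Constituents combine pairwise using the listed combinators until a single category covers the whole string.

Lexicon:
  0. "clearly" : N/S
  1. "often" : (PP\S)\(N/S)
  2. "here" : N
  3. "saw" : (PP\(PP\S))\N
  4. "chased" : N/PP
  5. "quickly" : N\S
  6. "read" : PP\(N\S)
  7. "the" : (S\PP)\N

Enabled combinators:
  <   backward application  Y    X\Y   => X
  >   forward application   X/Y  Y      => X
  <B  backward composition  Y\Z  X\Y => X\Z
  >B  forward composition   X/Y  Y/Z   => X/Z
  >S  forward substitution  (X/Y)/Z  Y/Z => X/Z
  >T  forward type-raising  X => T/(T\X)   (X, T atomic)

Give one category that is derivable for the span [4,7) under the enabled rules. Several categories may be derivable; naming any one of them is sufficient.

[0,8] S   <
  [0,4] PP   <
    [0,2] PP\S   <
      [0,1] "clearly" : N/S
      [1,2] "often" : (PP\S)\(N/S)
    [2,4] PP\(PP\S)   <
      [2,3] "here" : N
      [3,4] "saw" : (PP\(PP\S))\N
  [4,8] S\PP   <
    [4,7] N   >
      [4,5] "chased" : N/PP
      [5,7] PP   <
        [5,6] "quickly" : N\S
        [6,7] "read" : PP\(N\S)
    [7,8] "the" : (S\PP)\N

N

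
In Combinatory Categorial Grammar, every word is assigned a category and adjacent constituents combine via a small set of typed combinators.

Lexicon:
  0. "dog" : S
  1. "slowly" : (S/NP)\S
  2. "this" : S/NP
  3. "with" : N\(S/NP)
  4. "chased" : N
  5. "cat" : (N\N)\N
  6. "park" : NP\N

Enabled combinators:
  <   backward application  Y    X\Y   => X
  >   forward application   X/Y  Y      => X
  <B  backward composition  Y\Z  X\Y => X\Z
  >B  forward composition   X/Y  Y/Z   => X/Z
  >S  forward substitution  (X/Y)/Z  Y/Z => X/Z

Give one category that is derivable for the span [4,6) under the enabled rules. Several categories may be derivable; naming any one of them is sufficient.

[0,7] S   >
  [0,2] S/NP   <
    [0,1] "dog" : S
    [1,2] "slowly" : (S/NP)\S
  [2,7] NP   <
    [2,4] N   <
      [2,3] "this" : S/NP
      [3,4] "with" : N\(S/NP)
    [4,7] NP\N   <B
      [4,6] N\N   <
        [4,5] "chased" : N
        [5,6] "cat" : (N\N)\N
      [6,7] "park" : NP\N

N\N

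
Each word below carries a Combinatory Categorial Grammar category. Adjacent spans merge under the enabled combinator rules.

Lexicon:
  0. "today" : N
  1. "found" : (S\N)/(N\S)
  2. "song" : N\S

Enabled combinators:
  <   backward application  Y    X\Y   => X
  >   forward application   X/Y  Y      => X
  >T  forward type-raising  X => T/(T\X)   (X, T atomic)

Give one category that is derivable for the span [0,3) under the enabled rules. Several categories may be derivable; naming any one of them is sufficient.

S

[0,3] S   <
  [0,1] "today" : N
  [1,3] S\N   >
    [1,2] "found" : (S\N)/(N\S)
    [2,3] "song" : N\S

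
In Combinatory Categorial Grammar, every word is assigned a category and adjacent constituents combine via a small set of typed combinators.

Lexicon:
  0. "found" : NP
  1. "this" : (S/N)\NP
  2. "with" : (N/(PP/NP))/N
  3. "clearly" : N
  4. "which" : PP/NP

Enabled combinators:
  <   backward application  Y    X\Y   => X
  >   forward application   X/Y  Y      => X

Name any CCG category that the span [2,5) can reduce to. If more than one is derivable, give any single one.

N

[0,5] S   >
  [0,2] S/N   <
    [0,1] "found" : NP
    [1,2] "this" : (S/N)\NP
  [2,5] N   >
    [2,4] N/(PP/NP)   >
      [2,3] "with" : (N/(PP/NP))/N
      [3,4] "clearly" : N
    [4,5] "which" : PP/NP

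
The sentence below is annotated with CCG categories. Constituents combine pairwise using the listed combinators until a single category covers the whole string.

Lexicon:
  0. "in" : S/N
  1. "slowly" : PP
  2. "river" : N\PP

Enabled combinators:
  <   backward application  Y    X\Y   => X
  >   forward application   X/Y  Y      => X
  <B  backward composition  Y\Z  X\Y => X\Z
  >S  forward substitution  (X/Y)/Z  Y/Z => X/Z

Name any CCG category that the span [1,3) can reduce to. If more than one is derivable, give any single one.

[0,3] S   >
  [0,1] "in" : S/N
  [1,3] N   <
    [1,2] "slowly" : PP
    [2,3] "river" : N\PP

N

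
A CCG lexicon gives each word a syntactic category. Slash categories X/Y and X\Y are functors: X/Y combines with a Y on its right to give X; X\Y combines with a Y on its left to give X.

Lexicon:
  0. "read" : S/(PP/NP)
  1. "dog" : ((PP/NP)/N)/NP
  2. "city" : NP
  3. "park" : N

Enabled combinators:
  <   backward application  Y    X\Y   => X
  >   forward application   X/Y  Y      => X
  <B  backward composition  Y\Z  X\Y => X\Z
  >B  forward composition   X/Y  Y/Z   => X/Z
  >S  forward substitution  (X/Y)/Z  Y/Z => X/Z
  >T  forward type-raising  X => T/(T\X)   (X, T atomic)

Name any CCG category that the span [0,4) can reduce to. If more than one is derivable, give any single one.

S

[0,4] S   >
  [0,1] "read" : S/(PP/NP)
  [1,4] PP/NP   >
    [1,3] (PP/NP)/N   >
      [1,2] "dog" : ((PP/NP)/N)/NP
      [2,3] "city" : NP
    [3,4] "park" : N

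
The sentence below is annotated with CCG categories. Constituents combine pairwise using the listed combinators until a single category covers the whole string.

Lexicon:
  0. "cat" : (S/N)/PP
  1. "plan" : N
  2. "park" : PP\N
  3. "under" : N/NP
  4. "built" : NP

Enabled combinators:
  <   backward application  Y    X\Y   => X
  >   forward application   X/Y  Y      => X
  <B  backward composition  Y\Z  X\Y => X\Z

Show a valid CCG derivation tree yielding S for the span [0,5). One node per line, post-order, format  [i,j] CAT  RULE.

[0,1] (S/N)/PP  lex  "cat"
[1,2] N  lex  "plan"
[2,3] PP\N  lex  "park"
[1,3] PP  <  k=2
[0,3] S/N  >  k=1
[3,4] N/NP  lex  "under"
[4,5] NP  lex  "built"
[3,5] N  >  k=4
[0,5] S  >  k=3

[0,5] S   >
  [0,3] S/N   >
    [0,1] "cat" : (S/N)/PP
    [1,3] PP   <
      [1,2] "plan" : N
      [2,3] "park" : PP\N
  [3,5] N   >
    [3,4] "under" : N/NP
    [4,5] "built" : NP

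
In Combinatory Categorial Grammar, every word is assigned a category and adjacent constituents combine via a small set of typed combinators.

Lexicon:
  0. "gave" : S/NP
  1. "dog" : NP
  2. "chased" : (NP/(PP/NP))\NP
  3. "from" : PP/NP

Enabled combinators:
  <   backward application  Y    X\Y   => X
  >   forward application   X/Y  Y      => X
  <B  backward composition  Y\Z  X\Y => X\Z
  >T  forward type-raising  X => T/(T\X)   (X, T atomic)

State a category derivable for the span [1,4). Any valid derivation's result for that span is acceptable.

NP

[0,4] S   >
  [0,1] "gave" : S/NP
  [1,4] NP   >
    [1,3] NP/(PP/NP)   <
      [1,2] "dog" : NP
      [2,3] "chased" : (NP/(PP/NP))\NP
    [3,4] "from" : PP/NP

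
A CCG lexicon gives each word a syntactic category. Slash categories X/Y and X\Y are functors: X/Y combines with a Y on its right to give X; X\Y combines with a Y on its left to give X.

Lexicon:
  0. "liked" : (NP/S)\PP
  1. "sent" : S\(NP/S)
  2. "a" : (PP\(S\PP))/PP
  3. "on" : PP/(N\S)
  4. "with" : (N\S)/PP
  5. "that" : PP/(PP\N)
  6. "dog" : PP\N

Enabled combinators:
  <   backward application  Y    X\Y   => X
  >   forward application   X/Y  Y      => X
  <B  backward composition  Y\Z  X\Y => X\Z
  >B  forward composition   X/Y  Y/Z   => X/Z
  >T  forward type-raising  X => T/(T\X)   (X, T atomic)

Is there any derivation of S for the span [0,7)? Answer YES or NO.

(NP/S)\PP S\(NP/S) (PP\(S\PP))/PP PP/(N\S) (N\S)/PP PP/(PP\N) PP\N
CKY chart[0,7] = {N/(N\PP), NP/(NP\PP), PP, PP/(PP\PP), S/(S\PP)}; S ∉ chart

NO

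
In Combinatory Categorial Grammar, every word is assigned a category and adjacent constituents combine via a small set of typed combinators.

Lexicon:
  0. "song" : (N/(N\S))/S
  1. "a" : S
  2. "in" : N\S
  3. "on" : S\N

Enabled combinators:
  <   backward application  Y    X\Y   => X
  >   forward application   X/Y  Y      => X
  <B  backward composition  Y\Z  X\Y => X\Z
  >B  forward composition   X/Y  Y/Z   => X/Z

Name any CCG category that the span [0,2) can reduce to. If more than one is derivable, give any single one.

N/(N\S)

[0,4] S   <
  [0,3] N   >
    [0,2] N/(N\S)   >
      [0,1] "song" : (N/(N\S))/S
      [1,2] "a" : S
    [2,3] "in" : N\S
  [3,4] "on" : S\N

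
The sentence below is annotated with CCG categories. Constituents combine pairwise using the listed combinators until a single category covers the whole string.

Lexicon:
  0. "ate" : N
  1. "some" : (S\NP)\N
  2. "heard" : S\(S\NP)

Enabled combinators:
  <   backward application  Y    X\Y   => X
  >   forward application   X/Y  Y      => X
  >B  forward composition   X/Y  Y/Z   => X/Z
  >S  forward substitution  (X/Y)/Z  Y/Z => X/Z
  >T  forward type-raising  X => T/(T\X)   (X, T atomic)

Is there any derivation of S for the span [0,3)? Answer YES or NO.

YES

[0,3] S   <
  [0,2] S\NP   <
    [0,1] "ate" : N
    [1,2] "some" : (S\NP)\N
  [2,3] "heard" : S\(S\NP)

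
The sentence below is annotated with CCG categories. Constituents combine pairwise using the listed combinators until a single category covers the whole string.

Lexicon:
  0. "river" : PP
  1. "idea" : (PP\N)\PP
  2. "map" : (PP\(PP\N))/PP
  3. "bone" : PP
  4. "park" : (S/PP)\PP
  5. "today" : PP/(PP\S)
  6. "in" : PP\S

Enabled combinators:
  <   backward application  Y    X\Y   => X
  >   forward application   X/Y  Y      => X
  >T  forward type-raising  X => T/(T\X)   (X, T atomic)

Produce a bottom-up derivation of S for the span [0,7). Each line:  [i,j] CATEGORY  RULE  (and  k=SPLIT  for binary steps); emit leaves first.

[0,7] S   >
  [0,5] S/PP   <
    [0,4] PP   <
      [0,2] PP\N   <
        [0,1] "river" : PP
        [1,2] "idea" : (PP\N)\PP
      [2,4] PP\(PP\N)   >
        [2,3] "map" : (PP\(PP\N))/PP
        [3,4] "bone" : PP
    [4,5] "park" : (S/PP)\PP
  [5,7] PP   >
    [5,6] "today" : PP/(PP\S)
    [6,7] "in" : PP\S

[0,1] PP  lex  "river"
[1,2] (PP\N)\PP  lex  "idea"
[0,2] PP\N  <  k=1
[2,3] (PP\(PP\N))/PP  lex  "map"
[3,4] PP  lex  "bone"
[2,4] PP\(PP\N)  >  k=3
[0,4] PP  <  k=2
[4,5] (S/PP)\PP  lex  "park"
[0,5] S/PP  <  k=4
[5,6] PP/(PP\S)  lex  "today"
[6,7] PP\S  lex  "in"
[5,7] PP  >  k=6
[0,7] S  >  k=5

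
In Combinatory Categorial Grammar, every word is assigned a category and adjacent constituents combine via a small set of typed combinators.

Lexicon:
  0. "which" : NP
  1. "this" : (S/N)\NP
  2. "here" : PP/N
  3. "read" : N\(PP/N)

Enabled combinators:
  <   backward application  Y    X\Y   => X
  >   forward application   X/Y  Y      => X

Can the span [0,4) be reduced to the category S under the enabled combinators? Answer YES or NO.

[0,4] S   >
  [0,2] S/N   <
    [0,1] "which" : NP
    [1,2] "this" : (S/N)\NP
  [2,4] N   <
    [2,3] "here" : PP/N
    [3,4] "read" : N\(PP/N)

YES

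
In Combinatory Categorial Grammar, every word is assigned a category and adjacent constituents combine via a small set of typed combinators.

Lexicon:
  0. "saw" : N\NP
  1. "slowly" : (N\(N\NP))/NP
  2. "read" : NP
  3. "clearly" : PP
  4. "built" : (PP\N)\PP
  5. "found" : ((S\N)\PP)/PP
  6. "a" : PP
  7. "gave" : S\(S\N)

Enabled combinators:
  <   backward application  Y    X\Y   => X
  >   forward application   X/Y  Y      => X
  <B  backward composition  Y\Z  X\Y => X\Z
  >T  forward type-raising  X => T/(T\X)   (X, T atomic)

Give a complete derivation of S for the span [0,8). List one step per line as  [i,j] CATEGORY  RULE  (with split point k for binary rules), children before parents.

[0,1] N\NP  lex  "saw"
[1,2] (N\(N\NP))/NP  lex  "slowly"
[2,3] NP  lex  "read"
[1,3] N\(N\NP)  >  k=2
[0,3] N  <  k=1
[3,4] PP  lex  "clearly"
[4,5] (PP\N)\PP  lex  "built"
[3,5] PP\N  <  k=4
[0,5] PP  <  k=3
[5,6] ((S\N)\PP)/PP  lex  "found"
[6,7] PP  lex  "a"
[5,7] (S\N)\PP  >  k=6
[0,7] S\N  <  k=5
[7,8] S\(S\N)  lex  "gave"
[0,8] S  <  k=7

[0,8] S   <
  [0,7] S\N   <
    [0,5] PP   <
      [0,3] N   <
        [0,1] "saw" : N\NP
        [1,3] N\(N\NP)   >
          [1,2] "slowly" : (N\(N\NP))/NP
          [2,3] "read" : NP
      [3,5] PP\N   <
        [3,4] "clearly" : PP
        [4,5] "built" : (PP\N)\PP
    [5,7] (S\N)\PP   >
      [5,6] "found" : ((S\N)\PP)/PP
      [6,7] "a" : PP
  [7,8] "gave" : S\(S\N)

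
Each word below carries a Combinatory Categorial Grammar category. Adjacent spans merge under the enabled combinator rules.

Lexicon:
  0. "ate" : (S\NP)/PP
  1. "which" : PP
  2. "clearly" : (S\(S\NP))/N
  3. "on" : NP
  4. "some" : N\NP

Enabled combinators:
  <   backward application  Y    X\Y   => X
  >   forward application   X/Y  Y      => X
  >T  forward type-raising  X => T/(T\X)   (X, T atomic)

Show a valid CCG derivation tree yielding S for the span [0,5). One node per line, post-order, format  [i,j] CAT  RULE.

[0,1] (S\NP)/PP  lex  "ate"
[1,2] PP  lex  "which"
[0,2] S\NP  >  k=1
[2,3] (S\(S\NP))/N  lex  "clearly"
[3,4] NP  lex  "on"
[4,5] N\NP  lex  "some"
[3,5] N  <  k=4
[2,5] S\(S\NP)  >  k=3
[0,5] S  <  k=2

[0,5] S   <
  [0,2] S\NP   >
    [0,1] "ate" : (S\NP)/PP
    [1,2] "which" : PP
  [2,5] S\(S\NP)   >
    [2,3] "clearly" : (S\(S\NP))/N
    [3,5] N   <
      [3,4] "on" : NP
      [4,5] "some" : N\NP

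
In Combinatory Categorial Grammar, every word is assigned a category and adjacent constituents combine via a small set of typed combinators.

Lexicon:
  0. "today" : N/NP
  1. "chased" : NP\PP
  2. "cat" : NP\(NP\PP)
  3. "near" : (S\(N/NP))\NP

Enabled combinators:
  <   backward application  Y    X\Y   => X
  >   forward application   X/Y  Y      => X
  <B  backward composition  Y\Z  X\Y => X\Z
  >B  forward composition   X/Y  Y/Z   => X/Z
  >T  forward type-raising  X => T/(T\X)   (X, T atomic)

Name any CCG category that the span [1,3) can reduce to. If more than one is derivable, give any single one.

[0,4] S   <
  [0,1] "today" : N/NP
  [1,4] S\(N/NP)   <
    [1,3] NP   <
      [1,2] "chased" : NP\PP
      [2,3] "cat" : NP\(NP\PP)
    [3,4] "near" : (S\(N/NP))\NP

NP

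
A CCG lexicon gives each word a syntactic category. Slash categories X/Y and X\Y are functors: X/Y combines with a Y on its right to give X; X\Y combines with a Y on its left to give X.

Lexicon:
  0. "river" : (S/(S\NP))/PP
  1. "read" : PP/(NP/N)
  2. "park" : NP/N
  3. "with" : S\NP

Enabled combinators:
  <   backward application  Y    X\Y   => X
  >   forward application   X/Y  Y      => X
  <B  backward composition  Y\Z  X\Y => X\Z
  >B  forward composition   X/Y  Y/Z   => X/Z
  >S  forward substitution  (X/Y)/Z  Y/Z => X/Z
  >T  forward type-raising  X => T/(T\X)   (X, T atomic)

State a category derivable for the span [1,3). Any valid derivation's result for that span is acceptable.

[0,4] S   >
  [0,3] S/(S\NP)   >
    [0,1] "river" : (S/(S\NP))/PP
    [1,3] PP   >
      [1,2] "read" : PP/(NP/N)
      [2,3] "park" : NP/N
  [3,4] "with" : S\NP

PP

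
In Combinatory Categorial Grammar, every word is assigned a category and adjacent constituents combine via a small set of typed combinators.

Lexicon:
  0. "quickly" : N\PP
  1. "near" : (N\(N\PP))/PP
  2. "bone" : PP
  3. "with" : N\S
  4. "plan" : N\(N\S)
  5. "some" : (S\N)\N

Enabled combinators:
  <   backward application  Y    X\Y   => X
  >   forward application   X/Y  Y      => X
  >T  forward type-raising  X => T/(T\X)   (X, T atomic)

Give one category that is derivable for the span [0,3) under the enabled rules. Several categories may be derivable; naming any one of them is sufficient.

[0,6] S   <
  [0,3] N   <
    [0,1] "quickly" : N\PP
    [1,3] N\(N\PP)   >
      [1,2] "near" : (N\(N\PP))/PP
      [2,3] "bone" : PP
  [3,6] S\N   <
    [3,5] N   <
      [3,4] "with" : N\S
      [4,5] "plan" : N\(N\S)
    [5,6] "some" : (S\N)\N

N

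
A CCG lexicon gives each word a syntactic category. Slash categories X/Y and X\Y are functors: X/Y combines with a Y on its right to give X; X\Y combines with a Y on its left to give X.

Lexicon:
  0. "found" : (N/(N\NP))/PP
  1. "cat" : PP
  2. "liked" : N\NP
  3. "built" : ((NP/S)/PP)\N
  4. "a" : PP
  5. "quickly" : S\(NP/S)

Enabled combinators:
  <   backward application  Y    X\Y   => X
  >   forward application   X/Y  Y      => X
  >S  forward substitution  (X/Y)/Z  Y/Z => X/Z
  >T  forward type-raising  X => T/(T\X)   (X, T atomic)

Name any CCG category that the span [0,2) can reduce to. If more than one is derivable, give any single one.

N/(N\NP)

[0,6] S   <
  [0,5] NP/S   >
    [0,4] (NP/S)/PP   <
      [0,3] N   >
        [0,2] N/(N\NP)   >
          [0,1] "found" : (N/(N\NP))/PP
          [1,2] "cat" : PP
        [2,3] "liked" : N\NP
      [3,4] "built" : ((NP/S)/PP)\N
    [4,5] "a" : PP
  [5,6] "quickly" : S\(NP/S)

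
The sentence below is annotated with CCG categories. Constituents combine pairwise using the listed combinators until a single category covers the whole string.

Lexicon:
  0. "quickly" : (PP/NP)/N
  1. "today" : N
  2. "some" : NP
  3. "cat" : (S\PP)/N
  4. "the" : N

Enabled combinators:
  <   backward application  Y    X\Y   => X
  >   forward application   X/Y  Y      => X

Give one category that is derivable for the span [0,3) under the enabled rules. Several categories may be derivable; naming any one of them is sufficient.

[0,5] S   <
  [0,3] PP   >
    [0,2] PP/NP   >
      [0,1] "quickly" : (PP/NP)/N
      [1,2] "today" : N
    [2,3] "some" : NP
  [3,5] S\PP   >
    [3,4] "cat" : (S\PP)/N
    [4,5] "the" : N

PP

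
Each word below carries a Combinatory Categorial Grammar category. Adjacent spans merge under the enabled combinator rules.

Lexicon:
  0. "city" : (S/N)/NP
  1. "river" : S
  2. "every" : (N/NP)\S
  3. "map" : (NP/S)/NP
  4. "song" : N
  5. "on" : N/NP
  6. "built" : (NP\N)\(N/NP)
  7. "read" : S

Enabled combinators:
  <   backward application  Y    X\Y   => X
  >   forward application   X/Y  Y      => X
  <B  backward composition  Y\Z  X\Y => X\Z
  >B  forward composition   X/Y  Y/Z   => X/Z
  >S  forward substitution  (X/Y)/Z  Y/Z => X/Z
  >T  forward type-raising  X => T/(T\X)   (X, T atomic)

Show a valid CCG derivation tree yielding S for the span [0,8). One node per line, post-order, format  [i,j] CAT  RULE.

[0,1] (S/N)/NP  lex  "city"
[1,2] S  lex  "river"
[2,3] (N/NP)\S  lex  "every"
[1,3] N/NP  <  k=2
[0,3] S/NP  >S  k=1
[3,4] (NP/S)/NP  lex  "map"
[4,5] N  lex  "song"
[5,6] N/NP  lex  "on"
[6,7] (NP\N)\(N/NP)  lex  "built"
[5,7] NP\N  <  k=6
[4,7] NP  <  k=5
[3,7] NP/S  >  k=4
[7,8] S  lex  "read"
[3,8] NP  >  k=7
[0,8] S  >  k=3

[0,8] S   >
  [0,3] S/NP   >S
    [0,1] "city" : (S/N)/NP
    [1,3] N/NP   <
      [1,2] "river" : S
      [2,3] "every" : (N/NP)\S
  [3,8] NP   >
    [3,7] NP/S   >
      [3,4] "map" : (NP/S)/NP
      [4,7] NP   <
        [4,5] "song" : N
        [5,7] NP\N   <
          [5,6] "on" : N/NP
          [6,7] "built" : (NP\N)\(N/NP)
    [7,8] "read" : S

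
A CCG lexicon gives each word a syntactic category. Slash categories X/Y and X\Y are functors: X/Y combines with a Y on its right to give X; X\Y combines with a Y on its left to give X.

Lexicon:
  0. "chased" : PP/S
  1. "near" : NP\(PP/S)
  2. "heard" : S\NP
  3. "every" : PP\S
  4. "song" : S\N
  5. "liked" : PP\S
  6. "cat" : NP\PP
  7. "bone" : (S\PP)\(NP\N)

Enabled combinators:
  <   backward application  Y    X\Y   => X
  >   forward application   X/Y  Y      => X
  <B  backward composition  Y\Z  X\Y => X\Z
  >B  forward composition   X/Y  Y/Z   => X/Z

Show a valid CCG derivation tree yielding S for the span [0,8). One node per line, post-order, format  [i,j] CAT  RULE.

[0,8] S   <
  [0,4] PP   <
    [0,2] NP   <
      [0,1] "chased" : PP/S
      [1,2] "near" : NP\(PP/S)
    [2,4] PP\NP   <B
      [2,3] "heard" : S\NP
      [3,4] "every" : PP\S
  [4,8] S\PP   <
    [4,7] NP\N   <B
      [4,6] PP\N   <B
        [4,5] "song" : S\N
        [5,6] "liked" : PP\S
      [6,7] "cat" : NP\PP
    [7,8] "bone" : (S\PP)\(NP\N)

[0,1] PP/S  lex  "chased"
[1,2] NP\(PP/S)  lex  "near"
[0,2] NP  <  k=1
[2,3] S\NP  lex  "heard"
[3,4] PP\S  lex  "every"
[2,4] PP\NP  <B  k=3
[0,4] PP  <  k=2
[4,5] S\N  lex  "song"
[5,6] PP\S  lex  "liked"
[4,6] PP\N  <B  k=5
[6,7] NP\PP  lex  "cat"
[4,7] NP\N  <B  k=6
[7,8] (S\PP)\(NP\N)  lex  "bone"
[4,8] S\PP  <  k=7
[0,8] S  <  k=4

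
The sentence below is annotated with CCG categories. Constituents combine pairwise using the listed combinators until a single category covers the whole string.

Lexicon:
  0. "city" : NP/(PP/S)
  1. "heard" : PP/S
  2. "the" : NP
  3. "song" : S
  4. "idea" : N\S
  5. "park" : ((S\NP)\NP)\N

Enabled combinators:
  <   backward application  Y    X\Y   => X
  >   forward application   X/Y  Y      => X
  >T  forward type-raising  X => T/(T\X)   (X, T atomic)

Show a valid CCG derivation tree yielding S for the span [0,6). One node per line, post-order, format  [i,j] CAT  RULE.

[0,6] S   <
  [0,2] NP   >
    [0,1] "city" : NP/(PP/S)
    [1,2] "heard" : PP/S
  [2,6] S\NP   <
    [2,3] "the" : NP
    [3,6] (S\NP)\NP   <
      [3,5] N   >
        [3,4] N/(N\S)   >T
          [3,4] "song" : S
        [4,5] "idea" : N\S
      [5,6] "park" : ((S\NP)\NP)\N

[0,1] NP/(PP/S)  lex  "city"
[1,2] PP/S  lex  "heard"
[0,2] NP  >  k=1
[2,3] NP  lex  "the"
[3,4] S  lex  "song"
[3,4] N/(N\S)  >T
[4,5] N\S  lex  "idea"
[3,5] N  >  k=4
[5,6] ((S\NP)\NP)\N  lex  "park"
[3,6] (S\NP)\NP  <  k=5
[2,6] S\NP  <  k=3
[0,6] S  <  k=2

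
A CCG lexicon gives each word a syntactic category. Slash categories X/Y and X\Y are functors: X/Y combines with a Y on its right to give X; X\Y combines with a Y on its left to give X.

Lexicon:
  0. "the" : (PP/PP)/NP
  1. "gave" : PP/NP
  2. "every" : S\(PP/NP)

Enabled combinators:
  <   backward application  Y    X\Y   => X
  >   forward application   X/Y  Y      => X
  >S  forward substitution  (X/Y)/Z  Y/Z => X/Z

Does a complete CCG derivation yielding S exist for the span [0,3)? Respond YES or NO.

YES

[0,3] S   <
  [0,2] PP/NP   >S
    [0,1] "the" : (PP/PP)/NP
    [1,2] "gave" : PP/NP
  [2,3] "every" : S\(PP/NP)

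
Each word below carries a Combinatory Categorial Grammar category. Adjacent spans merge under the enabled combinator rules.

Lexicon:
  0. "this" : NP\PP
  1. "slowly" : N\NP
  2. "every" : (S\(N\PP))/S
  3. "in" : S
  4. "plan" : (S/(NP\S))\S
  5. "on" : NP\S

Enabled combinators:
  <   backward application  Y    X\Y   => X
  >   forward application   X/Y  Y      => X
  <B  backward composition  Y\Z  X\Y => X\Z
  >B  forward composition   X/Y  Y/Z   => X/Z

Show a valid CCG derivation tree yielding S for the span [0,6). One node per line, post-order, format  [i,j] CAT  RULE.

[0,1] NP\PP  lex  "this"
[1,2] N\NP  lex  "slowly"
[0,2] N\PP  <B  k=1
[2,3] (S\(N\PP))/S  lex  "every"
[3,4] S  lex  "in"
[4,5] (S/(NP\S))\S  lex  "plan"
[3,5] S/(NP\S)  <  k=4
[5,6] NP\S  lex  "on"
[3,6] S  >  k=5
[2,6] S\(N\PP)  >  k=3
[0,6] S  <  k=2

[0,6] S   <
  [0,2] N\PP   <B
    [0,1] "this" : NP\PP
    [1,2] "slowly" : N\NP
  [2,6] S\(N\PP)   >
    [2,3] "every" : (S\(N\PP))/S
    [3,6] S   >
      [3,5] S/(NP\S)   <
        [3,4] "in" : S
        [4,5] "plan" : (S/(NP\S))\S
      [5,6] "on" : NP\S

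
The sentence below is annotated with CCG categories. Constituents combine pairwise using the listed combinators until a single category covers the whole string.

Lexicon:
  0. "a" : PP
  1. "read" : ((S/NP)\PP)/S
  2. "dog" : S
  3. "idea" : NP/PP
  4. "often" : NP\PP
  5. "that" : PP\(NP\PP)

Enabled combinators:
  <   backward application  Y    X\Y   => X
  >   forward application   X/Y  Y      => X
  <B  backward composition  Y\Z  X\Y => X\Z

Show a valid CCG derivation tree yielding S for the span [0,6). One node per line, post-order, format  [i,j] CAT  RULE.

[0,6] S   >
  [0,3] S/NP   <
    [0,1] "a" : PP
    [1,3] (S/NP)\PP   >
      [1,2] "read" : ((S/NP)\PP)/S
      [2,3] "dog" : S
  [3,6] NP   >
    [3,4] "idea" : NP/PP
    [4,6] PP   <
      [4,5] "often" : NP\PP
      [5,6] "that" : PP\(NP\PP)

[0,1] PP  lex  "a"
[1,2] ((S/NP)\PP)/S  lex  "read"
[2,3] S  lex  "dog"
[1,3] (S/NP)\PP  >  k=2
[0,3] S/NP  <  k=1
[3,4] NP/PP  lex  "idea"
[4,5] NP\PP  lex  "often"
[5,6] PP\(NP\PP)  lex  "that"
[4,6] PP  <  k=5
[3,6] NP  >  k=4
[0,6] S  >  k=3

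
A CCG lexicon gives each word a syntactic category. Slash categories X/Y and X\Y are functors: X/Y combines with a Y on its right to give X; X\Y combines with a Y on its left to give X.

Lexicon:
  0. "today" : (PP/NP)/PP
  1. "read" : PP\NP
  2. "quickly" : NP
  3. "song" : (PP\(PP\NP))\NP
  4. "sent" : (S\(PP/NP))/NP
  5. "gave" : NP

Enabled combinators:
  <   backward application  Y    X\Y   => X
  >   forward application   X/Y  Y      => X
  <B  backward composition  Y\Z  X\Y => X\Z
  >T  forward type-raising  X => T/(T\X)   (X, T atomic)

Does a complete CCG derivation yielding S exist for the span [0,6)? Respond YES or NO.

[0,6] S   <
  [0,4] PP/NP   >
    [0,1] "today" : (PP/NP)/PP
    [1,4] PP   <
      [1,2] "read" : PP\NP
      [2,4] PP\(PP\NP)   <
        [2,3] "quickly" : NP
        [3,4] "song" : (PP\(PP\NP))\NP
  [4,6] S\(PP/NP)   >
    [4,5] "sent" : (S\(PP/NP))/NP
    [5,6] "gave" : NP

YES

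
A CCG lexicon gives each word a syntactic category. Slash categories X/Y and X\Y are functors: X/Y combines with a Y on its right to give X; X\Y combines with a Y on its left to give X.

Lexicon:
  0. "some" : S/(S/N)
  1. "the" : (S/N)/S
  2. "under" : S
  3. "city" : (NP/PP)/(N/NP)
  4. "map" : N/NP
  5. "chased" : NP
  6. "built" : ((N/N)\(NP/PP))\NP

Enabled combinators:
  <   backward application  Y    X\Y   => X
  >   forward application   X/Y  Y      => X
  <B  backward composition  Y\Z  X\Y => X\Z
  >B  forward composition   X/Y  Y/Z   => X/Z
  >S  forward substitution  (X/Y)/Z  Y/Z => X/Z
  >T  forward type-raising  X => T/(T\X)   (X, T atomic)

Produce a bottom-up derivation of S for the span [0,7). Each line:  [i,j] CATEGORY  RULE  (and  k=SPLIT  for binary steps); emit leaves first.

[0,1] S/(S/N)  lex  "some"
[1,2] (S/N)/S  lex  "the"
[2,3] S  lex  "under"
[1,3] S/N  >  k=2
[3,4] (NP/PP)/(N/NP)  lex  "city"
[4,5] N/NP  lex  "map"
[3,5] NP/PP  >  k=4
[5,6] NP  lex  "chased"
[6,7] ((N/N)\(NP/PP))\NP  lex  "built"
[5,7] (N/N)\(NP/PP)  <  k=6
[3,7] N/N  <  k=5
[1,7] S/N  >B  k=3
[0,7] S  >  k=1

[0,7] S   >
  [0,1] "some" : S/(S/N)
  [1,7] S/N   >B
    [1,3] S/N   >
      [1,2] "the" : (S/N)/S
      [2,3] "under" : S
    [3,7] N/N   <
      [3,5] NP/PP   >
        [3,4] "city" : (NP/PP)/(N/NP)
        [4,5] "map" : N/NP
      [5,7] (N/N)\(NP/PP)   <
        [5,6] "chased" : NP
        [6,7] "built" : ((N/N)\(NP/PP))\NP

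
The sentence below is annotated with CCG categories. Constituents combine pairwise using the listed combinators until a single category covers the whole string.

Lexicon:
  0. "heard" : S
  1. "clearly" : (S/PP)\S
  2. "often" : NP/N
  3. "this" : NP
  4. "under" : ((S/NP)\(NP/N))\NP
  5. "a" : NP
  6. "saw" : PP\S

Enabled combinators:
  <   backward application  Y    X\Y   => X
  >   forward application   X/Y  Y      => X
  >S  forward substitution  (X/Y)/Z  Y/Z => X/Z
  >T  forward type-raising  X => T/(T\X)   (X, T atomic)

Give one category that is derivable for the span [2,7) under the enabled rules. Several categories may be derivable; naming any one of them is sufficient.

PP

[0,7] S   >
  [0,2] S/PP   <
    [0,1] "heard" : S
    [1,2] "clearly" : (S/PP)\S
  [2,7] PP   <
    [2,6] S   >
      [2,5] S/NP   <
        [2,3] "often" : NP/N
        [3,5] (S/NP)\(NP/N)   <
          [3,4] "this" : NP
          [4,5] "under" : ((S/NP)\(NP/N))\NP
      [5,6] "a" : NP
    [6,7] "saw" : PP\S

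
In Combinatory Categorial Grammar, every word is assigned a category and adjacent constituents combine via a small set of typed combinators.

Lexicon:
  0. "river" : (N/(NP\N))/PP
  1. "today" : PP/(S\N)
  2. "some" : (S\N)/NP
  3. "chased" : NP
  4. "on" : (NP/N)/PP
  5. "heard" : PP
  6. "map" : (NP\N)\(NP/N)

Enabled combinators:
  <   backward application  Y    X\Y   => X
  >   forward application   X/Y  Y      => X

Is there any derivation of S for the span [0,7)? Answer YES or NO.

(N/(NP\N))/PP PP/(S\N) (S\N)/NP NP (NP/N)/PP PP (NP\N)\(NP/N)
CKY chart[0,7] = {N}; S ∉ chart

NO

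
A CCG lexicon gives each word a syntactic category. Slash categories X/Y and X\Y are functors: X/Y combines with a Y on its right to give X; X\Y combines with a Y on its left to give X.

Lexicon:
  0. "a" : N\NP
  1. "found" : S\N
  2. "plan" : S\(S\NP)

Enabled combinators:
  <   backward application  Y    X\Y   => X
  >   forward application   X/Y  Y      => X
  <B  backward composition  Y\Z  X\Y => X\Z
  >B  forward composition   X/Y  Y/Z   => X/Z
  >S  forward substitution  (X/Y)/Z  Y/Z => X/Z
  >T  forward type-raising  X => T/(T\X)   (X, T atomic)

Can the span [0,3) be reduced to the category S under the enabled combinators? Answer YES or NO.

[0,3] S   <
  [0,2] S\NP   <B
    [0,1] "a" : N\NP
    [1,2] "found" : S\N
  [2,3] "plan" : S\(S\NP)

YES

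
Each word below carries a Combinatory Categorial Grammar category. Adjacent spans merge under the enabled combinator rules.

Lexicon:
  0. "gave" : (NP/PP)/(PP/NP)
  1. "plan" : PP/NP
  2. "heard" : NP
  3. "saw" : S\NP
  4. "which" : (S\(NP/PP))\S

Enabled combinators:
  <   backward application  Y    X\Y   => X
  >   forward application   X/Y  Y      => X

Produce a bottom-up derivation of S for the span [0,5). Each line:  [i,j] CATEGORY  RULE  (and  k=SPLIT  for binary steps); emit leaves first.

[0,5] S   <
  [0,2] NP/PP   >
    [0,1] "gave" : (NP/PP)/(PP/NP)
    [1,2] "plan" : PP/NP
  [2,5] S\(NP/PP)   <
    [2,4] S   <
      [2,3] "heard" : NP
      [3,4] "saw" : S\NP
    [4,5] "which" : (S\(NP/PP))\S

[0,1] (NP/PP)/(PP/NP)  lex  "gave"
[1,2] PP/NP  lex  "plan"
[0,2] NP/PP  >  k=1
[2,3] NP  lex  "heard"
[3,4] S\NP  lex  "saw"
[2,4] S  <  k=3
[4,5] (S\(NP/PP))\S  lex  "which"
[2,5] S\(NP/PP)  <  k=4
[0,5] S  <  k=2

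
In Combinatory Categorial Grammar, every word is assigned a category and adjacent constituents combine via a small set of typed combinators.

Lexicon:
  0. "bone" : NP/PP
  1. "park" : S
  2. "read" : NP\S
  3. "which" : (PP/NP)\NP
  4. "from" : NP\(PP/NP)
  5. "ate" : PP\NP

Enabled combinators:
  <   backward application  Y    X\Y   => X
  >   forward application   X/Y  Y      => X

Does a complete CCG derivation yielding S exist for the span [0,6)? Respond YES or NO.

NO

NP/PP S NP\S (PP/NP)\NP NP\(PP/NP) PP\NP
CKY chart[0,6] = {NP}; S ∉ chart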